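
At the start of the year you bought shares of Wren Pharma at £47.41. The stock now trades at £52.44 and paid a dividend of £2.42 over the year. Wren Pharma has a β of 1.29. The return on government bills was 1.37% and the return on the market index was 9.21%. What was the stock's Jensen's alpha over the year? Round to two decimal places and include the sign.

Realised HPR = (P1 + D1 − P0) / P0 = (52.44 + 2.42 − 47.41) / 47.41 = 7.45 / 47.41 = 15.7140%
MRP = 9.21% − 1.37% = 7.84%
CAPM required = R_f + β·MRP = 1.37% + 1.29 × 7.84% = 11.4836%
α = realised − required = 15.7140% − 11.4836% = +4.23%

+4.23%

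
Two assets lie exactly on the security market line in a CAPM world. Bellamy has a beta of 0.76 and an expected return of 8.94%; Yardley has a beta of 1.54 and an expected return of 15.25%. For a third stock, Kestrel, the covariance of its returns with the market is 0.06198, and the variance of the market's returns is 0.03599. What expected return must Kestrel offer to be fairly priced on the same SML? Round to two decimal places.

16.72%

MRP = (15.25% − 8.94%) / (1.54 − 0.76) = 8.0897%
R_f = 8.94% − 0.76 × 8.0897% = 2.7918%
β_Kestrel = Cov / Var(R_m) = 0.06198 / 0.03599 = 1.7221
E(R_Kestrel) = R_f + β × MRP = 2.7918% + 1.7221 × 8.0897% = 16.72%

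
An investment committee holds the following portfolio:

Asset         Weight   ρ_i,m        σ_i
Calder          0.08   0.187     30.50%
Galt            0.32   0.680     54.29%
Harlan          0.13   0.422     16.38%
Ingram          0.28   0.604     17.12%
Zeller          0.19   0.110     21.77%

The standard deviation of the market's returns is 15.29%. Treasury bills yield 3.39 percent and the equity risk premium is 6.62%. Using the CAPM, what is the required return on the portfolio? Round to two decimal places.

10.54%

β_Calder = 0.187 × 30.50% / 15.29% = 0.3730
β_Galt = 0.680 × 54.29% / 15.29% = 2.4145
β_Harlan = 0.422 × 16.38% / 15.29% = 0.4521
β_Ingram = 0.604 × 17.12% / 15.29% = 0.6763
β_Zeller = 0.110 × 21.77% / 15.29% = 0.1566
β_P = Σ w_i β_i = 0.08×0.3730 + 0.32×2.4145 + 0.13×0.4521 + 0.28×0.6763 + 0.19×0.1566 = 1.0804
E(R_P) = R_f + β_P × MRP = 3.39% + 1.0804 × 6.62% = 10.54%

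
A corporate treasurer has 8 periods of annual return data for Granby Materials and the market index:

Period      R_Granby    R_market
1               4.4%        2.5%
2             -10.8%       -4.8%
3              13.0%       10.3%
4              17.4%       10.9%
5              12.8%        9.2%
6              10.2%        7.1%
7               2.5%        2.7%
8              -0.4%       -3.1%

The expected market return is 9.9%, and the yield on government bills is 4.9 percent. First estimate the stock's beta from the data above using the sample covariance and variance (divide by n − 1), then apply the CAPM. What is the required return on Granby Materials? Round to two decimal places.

Mean R_i = (4.4 − 10.8 + 13.0 + 17.4 + 12.8 + 10.2 + 2.5 − 0.4) / 8 = 6.1375%
Mean R_m = (2.5 − 4.8 + 10.3 + 10.9 + 9.2 + 7.1 + 2.7 − 3.1) / 8 = 4.3500%
Σ(R_i − R̄_i)(R_m − R̄_m) = 370.9850  ⇒  Cov = 370.9850 / 7 = 52.9979
Σ(R_m − R̄_m)² = 254.7600  ⇒  Var(R_m) = 254.7600 / 7 = 36.3943
β = Cov / Var(R_m) = 52.9979 / 36.3943 = 1.4562
MRP = 9.9% − 4.9% = 5.00%
E(R) = R_f + β × MRP = 4.9% + 1.4562 × 5.0% = 12.18%

12.18%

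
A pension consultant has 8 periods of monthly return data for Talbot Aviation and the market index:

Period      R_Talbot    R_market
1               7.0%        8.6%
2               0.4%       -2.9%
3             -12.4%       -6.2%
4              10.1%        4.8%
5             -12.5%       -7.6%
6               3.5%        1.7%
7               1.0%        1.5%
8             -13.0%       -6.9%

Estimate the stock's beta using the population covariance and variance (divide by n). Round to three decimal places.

1.461

Mean R_i = (7.0 + 0.4 − 12.4 + 10.1 − 12.5 + 3.5 + 1.0 − 13.0) / 8 = -1.9875%
Mean R_m = (8.6 − 2.9 − 6.2 + 4.8 − 7.6 + 1.7 + 1.5 − 6.9) / 8 = -0.8750%
Σ(R_i − R̄_i)(R_m − R̄_m) = 362.6375  ⇒  Cov = 362.6375 / 8 = 45.3297
Σ(R_m − R̄_m)² = 248.2350  ⇒  Var(R_m) = 248.2350 / 8 = 31.0294
β = Cov / Var(R_m) = 45.3297 / 31.0294 = 1.4609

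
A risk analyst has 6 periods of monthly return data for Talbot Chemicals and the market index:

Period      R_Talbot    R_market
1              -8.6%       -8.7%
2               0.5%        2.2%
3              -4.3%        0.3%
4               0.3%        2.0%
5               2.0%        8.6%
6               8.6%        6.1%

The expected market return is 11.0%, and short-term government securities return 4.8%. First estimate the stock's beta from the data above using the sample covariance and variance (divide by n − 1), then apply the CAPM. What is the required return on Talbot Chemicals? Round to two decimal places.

9.96%

Mean R_i = (-8.6 + 0.5 − 4.3 + 0.3 + 2.0 + 8.6) / 6 = -0.2500%
Mean R_m = (-8.7 + 2.2 + 0.3 + 2.0 + 8.6 + 6.1) / 6 = 1.7500%
Σ(R_i − R̄_i)(R_m − R̄_m) = 147.5150  ⇒  Cov = 147.5150 / 5 = 29.5030
Σ(R_m − R̄_m)² = 177.4150  ⇒  Var(R_m) = 177.4150 / 5 = 35.4830
β = Cov / Var(R_m) = 29.5030 / 35.4830 = 0.8315
MRP = 11.0% − 4.8% = 6.20%
E(R) = R_f + β × MRP = 4.8% + 0.8315 × 6.2% = 9.96%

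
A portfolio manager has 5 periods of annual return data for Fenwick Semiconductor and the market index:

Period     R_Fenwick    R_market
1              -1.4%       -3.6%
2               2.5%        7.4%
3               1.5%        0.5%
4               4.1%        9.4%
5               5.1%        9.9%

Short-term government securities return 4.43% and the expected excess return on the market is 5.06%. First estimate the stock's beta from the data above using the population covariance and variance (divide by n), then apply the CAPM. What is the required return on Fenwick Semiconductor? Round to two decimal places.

6.47%

Mean R_i = (-1.4 + 2.5 + 1.5 + 4.1 + 5.1) / 5 = 2.3600%
Mean R_m = (-3.6 + 7.4 + 0.5 + 9.4 + 9.9) / 5 = 4.7200%
Σ(R_i − R̄_i)(R_m − R̄_m) = 57.6240  ⇒  Cov = 57.6240 / 5 = 11.5248
Σ(R_m − R̄_m)² = 142.9480  ⇒  Var(R_m) = 142.9480 / 5 = 28.5896
β = Cov / Var(R_m) = 11.5248 / 28.5896 = 0.4031
E(R) = R_f + β × MRP = 4.43% + 0.4031 × 5.06% = 6.47%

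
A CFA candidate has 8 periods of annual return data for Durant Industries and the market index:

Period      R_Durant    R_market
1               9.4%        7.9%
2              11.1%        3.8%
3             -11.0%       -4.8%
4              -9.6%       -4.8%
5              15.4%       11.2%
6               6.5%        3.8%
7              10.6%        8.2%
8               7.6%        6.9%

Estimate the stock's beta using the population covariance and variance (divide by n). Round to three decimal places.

Mean R_i = (9.4 + 11.1 − 11.0 − 9.6 + 15.4 + 6.5 + 10.6 + 7.6) / 8 = 5.0000%
Mean R_m = (7.9 + 3.8 − 4.8 − 4.8 + 11.2 + 3.8 + 8.2 + 6.9) / 8 = 4.0250%
Σ(R_i − R̄_i)(R_m − R̄_m) = 390.8600  ⇒  Cov = 390.8600 / 8 = 48.8575
Σ(R_m − R̄_m)² = 248.0550  ⇒  Var(R_m) = 248.0550 / 8 = 31.0069
β = Cov / Var(R_m) = 48.8575 / 31.0069 = 1.5757

1.576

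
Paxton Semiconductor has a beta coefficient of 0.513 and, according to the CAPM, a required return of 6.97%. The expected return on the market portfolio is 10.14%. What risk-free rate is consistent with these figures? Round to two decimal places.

3.63%

E(R) = R_f + β(E(R_m) − R_f) = R_f(1 − β) + β·E(R_m)
6.97% = R_f × (1 − 0.513) + 0.513 × 10.14%
6.97% = R_f × 0.487 + 5.20182%
R_f = (6.97% − 5.20182%) / 0.487 = 3.63%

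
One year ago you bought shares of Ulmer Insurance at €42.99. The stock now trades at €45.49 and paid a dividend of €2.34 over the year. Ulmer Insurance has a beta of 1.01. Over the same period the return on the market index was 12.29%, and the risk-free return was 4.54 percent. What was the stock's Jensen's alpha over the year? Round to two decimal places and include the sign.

-1.11%

Realised HPR = (P1 + D1 − P0) / P0 = (45.49 + 2.34 − 42.99) / 42.99 = 4.84 / 42.99 = 11.2584%
MRP = 12.29% − 4.54% = 7.75%
CAPM required = R_f + β·MRP = 4.54% + 1.01 × 7.75% = 12.3675%
α = realised − required = 11.2584% − 12.3675% = -1.11%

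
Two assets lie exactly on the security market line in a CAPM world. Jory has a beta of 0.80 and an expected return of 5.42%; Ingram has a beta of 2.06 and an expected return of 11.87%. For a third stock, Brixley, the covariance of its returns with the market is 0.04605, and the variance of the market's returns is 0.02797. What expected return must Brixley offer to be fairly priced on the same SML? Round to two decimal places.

MRP = (11.87% − 5.42%) / (2.06 − 0.80) = 5.1190%
R_f = 5.42% − 0.80 × 5.1190% = 1.3248%
β_Brixley = Cov / Var(R_m) = 0.04605 / 0.02797 = 1.6464
E(R_Brixley) = R_f + β × MRP = 1.3248% + 1.6464 × 5.1190% = 9.75%

9.75%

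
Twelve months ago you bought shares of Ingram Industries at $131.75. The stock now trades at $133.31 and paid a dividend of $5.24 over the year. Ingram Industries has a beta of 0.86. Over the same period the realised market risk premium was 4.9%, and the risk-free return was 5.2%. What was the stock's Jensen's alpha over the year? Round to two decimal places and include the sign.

-4.25%

Realised HPR = (P1 + D1 − P0) / P0 = (133.31 + 5.24 − 131.75) / 131.75 = 6.80 / 131.75 = 5.1613%
CAPM required = R_f + β·MRP = 5.2% + 0.86 × 4.9% = 9.4140%
α = realised − required = 5.1613% − 9.4140% = -4.25%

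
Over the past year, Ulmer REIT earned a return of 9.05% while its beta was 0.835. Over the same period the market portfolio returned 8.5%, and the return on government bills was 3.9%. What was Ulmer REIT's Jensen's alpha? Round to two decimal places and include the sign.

+1.31%

Market excess return = 8.5% − 3.9% = 4.60%
CAPM benchmark = R_f + β(R_m − R_f) = 3.9% + 0.835 × 4.6% = 7.7410%
α = actual − benchmark = 9.05% − 7.7410% = +1.31%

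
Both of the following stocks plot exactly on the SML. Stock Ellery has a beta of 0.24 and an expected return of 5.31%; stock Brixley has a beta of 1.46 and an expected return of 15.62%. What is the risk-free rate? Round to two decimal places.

3.28%

Both satisfy E(R) = R_f + β·MRP, so the slope of the SML is
MRP = (15.62% − 5.31%) / (1.46 − 0.24) = 10.31% / 1.22 = 8.4508%
R_f = E(R_Ellery) − β_Ellery·MRP = 5.31% − 0.24 × 8.4508% = 3.2818%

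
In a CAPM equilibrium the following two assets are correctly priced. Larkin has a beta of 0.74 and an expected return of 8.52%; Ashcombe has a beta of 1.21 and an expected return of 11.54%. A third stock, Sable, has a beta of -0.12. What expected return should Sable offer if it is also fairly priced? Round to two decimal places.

2.99%

MRP (SML slope) = (11.54% − 8.52%) / (1.21 − 0.74) = 3.02% / 0.47 = 6.4255%
R_f (intercept) = 8.52% − 0.74 × 6.4255% = 3.7651%
E(R_Sable) = R_f + β × MRP = 3.7651% + -0.12 × 6.4255% = 2.99%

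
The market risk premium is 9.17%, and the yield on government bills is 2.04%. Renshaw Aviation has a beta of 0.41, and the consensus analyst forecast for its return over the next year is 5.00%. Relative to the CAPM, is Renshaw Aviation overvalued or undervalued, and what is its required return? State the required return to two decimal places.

Overvalued; required return 5.80%

Required return = R_f + β·MRP = 2.04% + 0.41 × 9.17% = 5.80%
Forecast 5.00% < required 5.80% → the stock plots below the SML → overvalued.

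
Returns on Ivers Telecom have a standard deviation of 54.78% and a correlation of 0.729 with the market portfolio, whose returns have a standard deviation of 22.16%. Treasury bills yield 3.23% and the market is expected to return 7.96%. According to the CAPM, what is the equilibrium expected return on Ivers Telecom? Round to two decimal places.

β = ρ × σ_i / σ_m = 0.729 × 54.78% / 22.16% = 1.8021
MRP = 7.96% − 3.23% = 4.73%
E(R) = 3.23% + 1.8021 × 4.73% = 11.75%

11.75%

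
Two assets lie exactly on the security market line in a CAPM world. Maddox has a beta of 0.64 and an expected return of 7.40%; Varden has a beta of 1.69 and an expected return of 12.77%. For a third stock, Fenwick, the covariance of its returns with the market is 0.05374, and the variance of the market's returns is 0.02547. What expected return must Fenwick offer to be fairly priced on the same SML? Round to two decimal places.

MRP = (12.77% − 7.40%) / (1.69 − 0.64) = 5.1143%
R_f = 7.40% − 0.64 × 5.1143% = 4.1268%
β_Fenwick = Cov / Var(R_m) = 0.05374 / 0.02547 = 2.1099
E(R_Fenwick) = R_f + β × MRP = 4.1268% + 2.1099 × 5.1143% = 14.92%

14.92%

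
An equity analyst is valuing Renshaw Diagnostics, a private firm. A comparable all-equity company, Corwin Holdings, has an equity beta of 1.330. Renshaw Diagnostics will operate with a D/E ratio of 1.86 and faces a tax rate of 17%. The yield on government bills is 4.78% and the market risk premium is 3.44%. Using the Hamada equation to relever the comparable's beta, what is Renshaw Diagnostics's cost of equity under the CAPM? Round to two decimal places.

16.42%

β_L = β_U × [1 + (1 − t)(D/E)] = 1.330 × [1 + (1 − 0.17) × 1.86]
    = 1.330 × [1 + 0.83 × 1.86] = 1.330 × 2.5438 = 3.3833
E(R) = R_f + β_L × MRP = 4.78% + 3.3833 × 3.44% = 16.42%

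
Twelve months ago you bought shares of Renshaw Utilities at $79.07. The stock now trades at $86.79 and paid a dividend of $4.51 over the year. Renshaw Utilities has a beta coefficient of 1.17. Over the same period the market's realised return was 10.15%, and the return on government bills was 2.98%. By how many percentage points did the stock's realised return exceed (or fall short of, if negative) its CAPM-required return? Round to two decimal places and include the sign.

+4.10%

Realised HPR = (P1 + D1 − P0) / P0 = (86.79 + 4.51 − 79.07) / 79.07 = 12.23 / 79.07 = 15.4673%
MRP = 10.15% − 2.98% = 7.17%
CAPM required = R_f + β·MRP = 2.98% + 1.17 × 7.17% = 11.3689%
α = realised − required = 15.4673% − 11.3689% = +4.10%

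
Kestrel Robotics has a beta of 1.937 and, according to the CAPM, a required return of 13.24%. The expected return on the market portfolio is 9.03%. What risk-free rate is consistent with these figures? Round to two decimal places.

4.54%

E(R) = R_f + β(E(R_m) − R_f) = R_f(1 − β) + β·E(R_m)
13.24% = R_f × (1 − 1.937) + 1.937 × 9.03%
13.24% = R_f × -0.937 + 17.49111%
R_f = (13.24% − 17.49111%) / -0.937 = 4.54%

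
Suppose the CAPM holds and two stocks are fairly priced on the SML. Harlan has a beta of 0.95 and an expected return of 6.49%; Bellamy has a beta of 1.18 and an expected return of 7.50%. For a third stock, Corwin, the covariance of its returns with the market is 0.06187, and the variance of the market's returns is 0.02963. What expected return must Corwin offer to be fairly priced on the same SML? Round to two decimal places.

11.49%

MRP = (7.50% − 6.49%) / (1.18 − 0.95) = 4.3913%
R_f = 6.49% − 0.95 × 4.3913% = 2.3183%
β_Corwin = Cov / Var(R_m) = 0.06187 / 0.02963 = 2.0881
E(R_Corwin) = R_f + β × MRP = 2.3183% + 2.0881 × 4.3913% = 11.49%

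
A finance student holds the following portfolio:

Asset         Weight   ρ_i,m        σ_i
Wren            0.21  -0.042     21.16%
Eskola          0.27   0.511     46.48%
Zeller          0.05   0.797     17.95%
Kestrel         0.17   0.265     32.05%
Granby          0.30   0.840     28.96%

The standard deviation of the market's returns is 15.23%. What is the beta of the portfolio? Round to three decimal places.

1.030

β_Wren = -0.042 × 21.16% / 15.23% = -0.0584
β_Eskola = 0.511 × 46.48% / 15.23% = 1.5595
β_Zeller = 0.797 × 17.95% / 15.23% = 0.9393
β_Kestrel = 0.265 × 32.05% / 15.23% = 0.5577
β_Granby = 0.840 × 28.96% / 15.23% = 1.5973
β_P = Σ w_i β_i = 0.21×-0.0584 + 0.27×1.5595 + 0.05×0.9393 + 0.17×0.5577 + 0.30×1.5973 = 1.0298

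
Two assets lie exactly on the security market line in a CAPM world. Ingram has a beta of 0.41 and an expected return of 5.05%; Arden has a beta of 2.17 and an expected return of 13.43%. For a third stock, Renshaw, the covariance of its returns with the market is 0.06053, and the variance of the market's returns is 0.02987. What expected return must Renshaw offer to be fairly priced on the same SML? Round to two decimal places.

12.75%

MRP = (13.43% − 5.05%) / (2.17 − 0.41) = 4.7614%
R_f = 5.05% − 0.41 × 4.7614% = 3.0978%
β_Renshaw = Cov / Var(R_m) = 0.06053 / 0.02987 = 2.0264
E(R_Renshaw) = R_f + β × MRP = 3.0978% + 2.0264 × 4.7614% = 12.75%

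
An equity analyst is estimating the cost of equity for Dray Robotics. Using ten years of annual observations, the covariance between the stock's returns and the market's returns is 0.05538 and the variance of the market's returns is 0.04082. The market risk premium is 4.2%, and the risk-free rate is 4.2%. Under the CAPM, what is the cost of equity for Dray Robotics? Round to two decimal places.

9.90%

β = Cov(R_i, R_m) / Var(R_m) = 0.05538 / 0.04082 = 1.3567
E(R) = R_f + β × MRP = 4.2% + 1.3567 × 4.2% = 9.90%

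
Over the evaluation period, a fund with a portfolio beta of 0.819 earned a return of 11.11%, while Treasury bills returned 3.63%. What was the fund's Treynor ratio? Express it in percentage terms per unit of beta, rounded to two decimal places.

Treynor = (R_P − R_f) / β_P = (11.11% − 3.63%) / 0.8190 = 7.48% / 0.8190 = 9.13%

9.13%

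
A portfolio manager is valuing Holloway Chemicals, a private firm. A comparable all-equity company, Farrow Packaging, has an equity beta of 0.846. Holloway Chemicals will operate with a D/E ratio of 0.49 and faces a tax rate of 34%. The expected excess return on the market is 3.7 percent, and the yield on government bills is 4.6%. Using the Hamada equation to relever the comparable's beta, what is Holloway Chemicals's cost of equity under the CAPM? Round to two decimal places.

β_L = β_U × [1 + (1 − t)(D/E)] = 0.846 × [1 + (1 − 0.34) × 0.49]
    = 0.846 × [1 + 0.66 × 0.49] = 0.846 × 1.3234 = 1.1196
E(R) = R_f + β_L × MRP = 4.6% + 1.1196 × 3.7% = 8.74%

8.74%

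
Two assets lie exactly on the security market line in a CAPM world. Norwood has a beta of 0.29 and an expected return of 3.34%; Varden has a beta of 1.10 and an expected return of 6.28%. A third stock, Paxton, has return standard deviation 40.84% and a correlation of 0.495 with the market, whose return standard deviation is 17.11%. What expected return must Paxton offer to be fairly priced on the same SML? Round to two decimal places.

MRP = (6.28% − 3.34%) / (1.10 − 0.29) = 3.6296%
R_f = 3.34% − 0.29 × 3.6296% = 2.2874%
β_Paxton = ρ·σ_i/σ_m = 0.495 × 40.84 / 17.11 = 1.1815
E(R_Paxton) = R_f + β × MRP = 2.2874% + 1.1815 × 3.6296% = 6.58%

6.58%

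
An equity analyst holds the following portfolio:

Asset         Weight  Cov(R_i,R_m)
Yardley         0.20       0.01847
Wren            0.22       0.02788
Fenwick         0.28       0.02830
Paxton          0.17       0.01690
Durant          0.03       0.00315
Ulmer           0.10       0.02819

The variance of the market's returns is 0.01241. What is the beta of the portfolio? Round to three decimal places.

β_Yardley = 0.01847 / 0.01241 = 1.4883
β_Wren = 0.02788 / 0.01241 = 2.2466
β_Fenwick = 0.02830 / 0.01241 = 2.2804
β_Paxton = 0.01690 / 0.01241 = 1.3618
β_Durant = 0.00315 / 0.01241 = 0.2538
β_Ulmer = 0.02819 / 0.01241 = 2.2716
β_P = Σ w_i β_i = 0.20×1.4883 + 0.22×2.2466 + 0.28×2.2804 + 0.17×1.3618 + 0.03×0.2538 + 0.10×2.2716 = 1.8967

1.897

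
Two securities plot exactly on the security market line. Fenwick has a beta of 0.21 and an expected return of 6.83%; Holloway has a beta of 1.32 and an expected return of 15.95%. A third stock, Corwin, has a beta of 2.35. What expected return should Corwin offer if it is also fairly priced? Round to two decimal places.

24.41%

MRP (SML slope) = (15.95% − 6.83%) / (1.32 − 0.21) = 9.12% / 1.11 = 8.2162%
R_f (intercept) = 6.83% − 0.21 × 8.2162% = 5.1046%
E(R_Corwin) = R_f + β × MRP = 5.1046% + 2.35 × 8.2162% = 24.41%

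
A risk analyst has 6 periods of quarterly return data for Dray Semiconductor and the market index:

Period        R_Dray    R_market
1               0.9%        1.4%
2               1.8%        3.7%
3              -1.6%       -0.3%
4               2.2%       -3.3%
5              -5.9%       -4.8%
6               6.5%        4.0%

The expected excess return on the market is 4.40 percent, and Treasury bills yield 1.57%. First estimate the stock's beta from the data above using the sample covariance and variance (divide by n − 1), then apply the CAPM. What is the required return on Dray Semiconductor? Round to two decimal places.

Mean R_i = (0.9 + 1.8 − 1.6 + 2.2 − 5.9 + 6.5) / 6 = 0.6500%
Mean R_m = (1.4 + 3.7 − 0.3 − 3.3 − 4.8 + 4.0) / 6 = 0.1167%
Σ(R_i − R̄_i)(R_m − R̄_m) = 55.0050  ⇒  Cov = 55.0050 / 5 = 11.0010
Σ(R_m − R̄_m)² = 65.5883  ⇒  Var(R_m) = 65.5883 / 5 = 13.1177
β = Cov / Var(R_m) = 11.0010 / 13.1177 = 0.8386
E(R) = R_f + β × MRP = 1.57% + 0.8386 × 4.40% = 5.26%

5.26%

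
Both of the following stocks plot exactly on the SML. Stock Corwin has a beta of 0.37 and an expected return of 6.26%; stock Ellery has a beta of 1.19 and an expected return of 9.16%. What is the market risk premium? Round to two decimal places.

3.54%

Both satisfy E(R) = R_f + β·MRP, so the slope of the SML is
MRP = (9.16% − 6.26%) / (1.19 − 0.37) = 2.90% / 0.82 = 3.5366%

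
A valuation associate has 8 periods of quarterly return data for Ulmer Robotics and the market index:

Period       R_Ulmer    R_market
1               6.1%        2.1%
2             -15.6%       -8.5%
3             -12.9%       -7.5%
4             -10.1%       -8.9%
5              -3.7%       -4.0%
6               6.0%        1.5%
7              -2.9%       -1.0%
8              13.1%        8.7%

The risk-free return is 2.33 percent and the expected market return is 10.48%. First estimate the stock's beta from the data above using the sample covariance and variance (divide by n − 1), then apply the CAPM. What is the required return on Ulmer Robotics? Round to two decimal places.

Mean R_i = (6.1 − 15.6 − 12.9 − 10.1 − 3.7 + 6.0 − 2.9 + 13.1) / 8 = -2.5000%
Mean R_m = (2.1 − 8.5 − 7.5 − 8.9 − 4.0 + 1.5 − 1.0 + 8.7) / 8 = -2.2000%
Σ(R_i − R̄_i)(R_m − R̄_m) = 428.7200  ⇒  Cov = 428.7200 / 7 = 61.2457
Σ(R_m − R̄_m)² = 268.3400  ⇒  Var(R_m) = 268.3400 / 7 = 38.3343
β = Cov / Var(R_m) = 61.2457 / 38.3343 = 1.5977
MRP = 10.48% − 2.33% = 8.15%
E(R) = R_f + β × MRP = 2.33% + 1.5977 × 8.15% = 15.35%

15.35%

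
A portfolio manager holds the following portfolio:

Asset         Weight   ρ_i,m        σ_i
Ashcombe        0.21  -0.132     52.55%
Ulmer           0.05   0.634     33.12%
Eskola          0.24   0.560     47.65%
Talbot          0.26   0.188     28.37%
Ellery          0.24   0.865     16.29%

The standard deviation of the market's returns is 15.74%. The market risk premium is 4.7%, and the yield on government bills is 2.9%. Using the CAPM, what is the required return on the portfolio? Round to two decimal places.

β_Ashcombe = -0.132 × 52.55% / 15.74% = -0.4407
β_Ulmer = 0.634 × 33.12% / 15.74% = 1.3341
β_Eskola = 0.560 × 47.65% / 15.74% = 1.6953
β_Talbot = 0.188 × 28.37% / 15.74% = 0.3389
β_Ellery = 0.865 × 16.29% / 15.74% = 0.8952
β_P = Σ w_i β_i = 0.21×-0.4407 + 0.05×1.3341 + 0.24×1.6953 + 0.26×0.3389 + 0.24×0.8952 = 0.6840
E(R_P) = R_f + β_P × MRP = 2.9% + 0.6840 × 4.7% = 6.11%

6.11%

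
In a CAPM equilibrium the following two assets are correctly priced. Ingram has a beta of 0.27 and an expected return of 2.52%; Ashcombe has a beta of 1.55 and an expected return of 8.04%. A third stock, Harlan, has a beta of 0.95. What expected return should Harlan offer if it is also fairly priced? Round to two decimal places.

MRP (SML slope) = (8.04% − 2.52%) / (1.55 − 0.27) = 5.52% / 1.28 = 4.3125%
R_f (intercept) = 2.52% − 0.27 × 4.3125% = 1.3556%
E(R_Harlan) = R_f + β × MRP = 1.3556% + 0.95 × 4.3125% = 5.45%

5.45%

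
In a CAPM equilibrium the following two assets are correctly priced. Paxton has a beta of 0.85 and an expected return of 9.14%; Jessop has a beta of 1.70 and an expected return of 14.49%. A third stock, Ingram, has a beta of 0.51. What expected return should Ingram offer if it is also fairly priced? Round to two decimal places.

7.00%

MRP (SML slope) = (14.49% − 9.14%) / (1.70 − 0.85) = 5.35% / 0.85 = 6.2941%
R_f (intercept) = 9.14% − 0.85 × 6.2941% = 3.7900%
E(R_Ingram) = R_f + β × MRP = 3.7900% + 0.51 × 6.2941% = 7.00%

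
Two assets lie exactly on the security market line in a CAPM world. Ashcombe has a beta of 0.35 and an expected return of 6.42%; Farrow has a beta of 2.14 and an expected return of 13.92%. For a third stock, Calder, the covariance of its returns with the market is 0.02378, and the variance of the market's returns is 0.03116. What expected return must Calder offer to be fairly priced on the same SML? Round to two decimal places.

MRP = (13.92% − 6.42%) / (2.14 − 0.35) = 4.1899%
R_f = 6.42% − 0.35 × 4.1899% = 4.9535%
β_Calder = Cov / Var(R_m) = 0.02378 / 0.03116 = 0.7632
E(R_Calder) = R_f + β × MRP = 4.9535% + 0.7632 × 4.1899% = 8.15%

8.15%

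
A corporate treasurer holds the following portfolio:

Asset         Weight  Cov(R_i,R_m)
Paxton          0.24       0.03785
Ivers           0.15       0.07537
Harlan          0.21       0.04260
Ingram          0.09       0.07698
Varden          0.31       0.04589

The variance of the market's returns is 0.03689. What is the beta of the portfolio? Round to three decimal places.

β_Paxton = 0.03785 / 0.03689 = 1.0260
β_Ivers = 0.07537 / 0.03689 = 2.0431
β_Harlan = 0.04260 / 0.03689 = 1.1548
β_Ingram = 0.07698 / 0.03689 = 2.0867
β_Varden = 0.04589 / 0.03689 = 1.2440
β_P = Σ w_i β_i = 0.24×1.0260 + 0.15×2.0431 + 0.21×1.1548 + 0.09×2.0867 + 0.31×1.2440 = 1.3687

1.369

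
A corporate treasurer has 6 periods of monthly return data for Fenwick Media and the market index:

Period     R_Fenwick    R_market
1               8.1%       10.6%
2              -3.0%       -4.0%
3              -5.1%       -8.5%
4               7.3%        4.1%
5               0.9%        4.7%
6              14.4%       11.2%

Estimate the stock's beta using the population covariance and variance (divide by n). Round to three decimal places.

0.865

Mean R_i = (8.1 − 3.0 − 5.1 + 7.3 + 0.9 + 14.4) / 6 = 3.7667%
Mean R_m = (10.6 − 4.0 − 8.5 + 4.1 + 4.7 + 11.2) / 6 = 3.0167%
Σ(R_i − R̄_i)(R_m − R̄_m) = 268.4733  ⇒  Cov = 268.4733 / 6 = 44.7456
Σ(R_m − R̄_m)² = 310.3483  ⇒  Var(R_m) = 310.3483 / 6 = 51.7247
β = Cov / Var(R_m) = 44.7456 / 51.7247 = 0.8651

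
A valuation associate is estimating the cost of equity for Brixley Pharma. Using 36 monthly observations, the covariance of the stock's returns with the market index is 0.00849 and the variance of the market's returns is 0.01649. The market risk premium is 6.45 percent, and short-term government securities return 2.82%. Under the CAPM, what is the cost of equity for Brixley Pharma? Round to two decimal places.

6.14%

β = Cov(R_i, R_m) / Var(R_m) = 0.00849 / 0.01649 = 0.5149
E(R) = R_f + β × MRP = 2.82% + 0.5149 × 6.45% = 6.14%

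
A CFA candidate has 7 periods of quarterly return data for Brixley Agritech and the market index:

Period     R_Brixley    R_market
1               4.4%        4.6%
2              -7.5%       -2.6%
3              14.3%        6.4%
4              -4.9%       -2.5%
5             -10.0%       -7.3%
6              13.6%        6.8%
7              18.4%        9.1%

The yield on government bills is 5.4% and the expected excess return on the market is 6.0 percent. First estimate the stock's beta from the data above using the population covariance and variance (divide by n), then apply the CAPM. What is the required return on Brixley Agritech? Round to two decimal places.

Mean R_i = (4.4 − 7.5 + 14.3 − 4.9 − 10.0 + 13.6 + 18.4) / 7 = 4.0429%
Mean R_m = (4.6 − 2.6 + 6.4 − 2.5 − 7.3 + 6.8 + 9.1) / 7 = 2.0714%
Σ(R_i − R̄_i)(R_m − R̄_m) = 417.8086  ⇒  Cov = 417.8086 / 7 = 59.6869
Σ(R_m − R̄_m)² = 227.4343  ⇒  Var(R_m) = 227.4343 / 7 = 32.4906
β = Cov / Var(R_m) = 59.6869 / 32.4906 = 1.8371
E(R) = R_f + β × MRP = 5.4% + 1.8371 × 6.0% = 16.42%

16.42%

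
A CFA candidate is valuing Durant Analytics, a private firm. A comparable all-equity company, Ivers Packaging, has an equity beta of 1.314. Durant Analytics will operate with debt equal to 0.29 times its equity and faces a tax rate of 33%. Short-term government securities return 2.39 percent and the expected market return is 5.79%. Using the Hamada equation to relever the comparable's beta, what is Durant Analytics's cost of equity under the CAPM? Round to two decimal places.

β_L = β_U × [1 + (1 − t)(D/E)] = 1.314 × [1 + (1 − 0.33) × 0.29]
    = 1.314 × [1 + 0.67 × 0.29] = 1.314 × 1.1943 = 1.5693
MRP = 5.79% − 2.39% = 3.40%
E(R) = R_f + β_L × MRP = 2.39% + 1.5693 × 3.40% = 7.73%

7.73%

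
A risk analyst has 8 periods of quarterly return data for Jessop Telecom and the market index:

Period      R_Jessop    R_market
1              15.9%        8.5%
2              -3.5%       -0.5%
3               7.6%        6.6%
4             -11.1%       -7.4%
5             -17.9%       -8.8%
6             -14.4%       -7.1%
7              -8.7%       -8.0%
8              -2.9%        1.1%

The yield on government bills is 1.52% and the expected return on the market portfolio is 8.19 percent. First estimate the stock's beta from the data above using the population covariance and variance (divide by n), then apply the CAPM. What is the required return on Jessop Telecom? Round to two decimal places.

12.06%

Mean R_i = (15.9 − 3.5 + 7.6 − 11.1 − 17.9 − 14.4 − 8.7 − 2.9) / 8 = -4.3750%
Mean R_m = (8.5 − 0.5 + 6.6 − 7.4 − 8.8 − 7.1 − 8.0 + 1.1) / 8 = -1.9500%
Σ(R_i − R̄_i)(R_m − R̄_m) = 527.1200  ⇒  Cov = 527.1200 / 8 = 65.8900
Σ(R_m − R̄_m)² = 333.4600  ⇒  Var(R_m) = 333.4600 / 8 = 41.6825
β = Cov / Var(R_m) = 65.8900 / 41.6825 = 1.5808
MRP = 8.19% − 1.52% = 6.67%
E(R) = R_f + β × MRP = 1.52% + 1.5808 × 6.67% = 12.06%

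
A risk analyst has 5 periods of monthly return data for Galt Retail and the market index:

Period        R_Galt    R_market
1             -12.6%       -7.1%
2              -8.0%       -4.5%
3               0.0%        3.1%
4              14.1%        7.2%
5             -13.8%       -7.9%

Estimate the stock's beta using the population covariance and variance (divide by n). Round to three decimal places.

1.682

Mean R_i = (-12.6 − 8.0 + 0.0 + 14.1 − 13.8) / 5 = -4.0600%
Mean R_m = (-7.1 − 4.5 + 3.1 + 7.2 − 7.9) / 5 = -1.8400%
Σ(R_i − R̄_i)(R_m − R̄_m) = 298.6480  ⇒  Cov = 298.6480 / 5 = 59.7296
Σ(R_m − R̄_m)² = 177.5920  ⇒  Var(R_m) = 177.5920 / 5 = 35.5184
β = Cov / Var(R_m) = 59.7296 / 35.5184 = 1.6817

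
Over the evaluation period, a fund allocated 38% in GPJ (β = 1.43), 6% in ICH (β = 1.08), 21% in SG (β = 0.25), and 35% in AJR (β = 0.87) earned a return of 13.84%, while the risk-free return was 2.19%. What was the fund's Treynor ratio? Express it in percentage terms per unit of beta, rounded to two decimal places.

β_P = 0.38×1.43 + 0.06×1.08 + 0.21×0.25 + 0.35×0.87 = 0.9652
Treynor = (R_P − R_f) / β_P = (13.84% − 2.19%) / 0.9652 = 11.65% / 0.9652 = 12.07%

12.07%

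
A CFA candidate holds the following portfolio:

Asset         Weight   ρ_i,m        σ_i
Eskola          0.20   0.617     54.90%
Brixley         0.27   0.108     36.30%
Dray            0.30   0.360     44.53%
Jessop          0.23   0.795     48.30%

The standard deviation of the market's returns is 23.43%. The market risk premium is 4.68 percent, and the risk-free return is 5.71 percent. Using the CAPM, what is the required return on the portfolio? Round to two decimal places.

β_Eskola = 0.617 × 54.90% / 23.43% = 1.4457
β_Brixley = 0.108 × 36.30% / 23.43% = 0.1673
β_Dray = 0.360 × 44.53% / 23.43% = 0.6842
β_Jessop = 0.795 × 48.30% / 23.43% = 1.6389
β_P = Σ w_i β_i = 0.20×1.4457 + 0.27×0.1673 + 0.30×0.6842 + 0.23×1.6389 = 0.9165
E(R_P) = R_f + β_P × MRP = 5.71% + 0.9165 × 4.68% = 10.00%

10.00%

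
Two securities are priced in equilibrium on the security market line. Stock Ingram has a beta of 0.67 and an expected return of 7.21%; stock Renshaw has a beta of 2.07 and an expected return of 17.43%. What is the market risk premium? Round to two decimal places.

Both satisfy E(R) = R_f + β·MRP, so the slope of the SML is
MRP = (17.43% − 7.21%) / (2.07 − 0.67) = 10.22% / 1.40 = 7.3000%

7.30%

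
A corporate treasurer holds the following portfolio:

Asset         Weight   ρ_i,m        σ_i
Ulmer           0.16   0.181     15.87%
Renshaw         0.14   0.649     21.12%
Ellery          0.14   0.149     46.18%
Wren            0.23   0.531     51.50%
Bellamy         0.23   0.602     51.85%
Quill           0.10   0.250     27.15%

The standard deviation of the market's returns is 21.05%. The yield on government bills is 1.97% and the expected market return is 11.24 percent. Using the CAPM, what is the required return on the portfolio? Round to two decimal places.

β_Ulmer = 0.181 × 15.87% / 21.05% = 0.1365
β_Renshaw = 0.649 × 21.12% / 21.05% = 0.6512
β_Ellery = 0.149 × 46.18% / 21.05% = 0.3269
β_Wren = 0.531 × 51.50% / 21.05% = 1.2991
β_Bellamy = 0.602 × 51.85% / 21.05% = 1.4828
β_Quill = 0.250 × 27.15% / 21.05% = 0.3224
β_P = Σ w_i β_i = 0.16×0.1365 + 0.14×0.6512 + 0.14×0.3269 + 0.23×1.2991 + 0.23×1.4828 + 0.10×0.3224 = 0.8309
MRP = 11.24% − 1.97% = 9.27%
E(R_P) = R_f + β_P × MRP = 1.97% + 0.8309 × 9.27% = 9.67%

9.67%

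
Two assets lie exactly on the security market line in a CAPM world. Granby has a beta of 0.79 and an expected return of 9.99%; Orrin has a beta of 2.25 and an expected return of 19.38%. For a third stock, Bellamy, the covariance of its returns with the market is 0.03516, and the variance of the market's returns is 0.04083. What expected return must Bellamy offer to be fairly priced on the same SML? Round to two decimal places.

10.45%

MRP = (19.38% − 9.99%) / (2.25 − 0.79) = 6.4315%
R_f = 9.99% − 0.79 × 6.4315% = 4.9091%
β_Bellamy = Cov / Var(R_m) = 0.03516 / 0.04083 = 0.8611
E(R_Bellamy) = R_f + β × MRP = 4.9091% + 0.8611 × 6.4315% = 10.45%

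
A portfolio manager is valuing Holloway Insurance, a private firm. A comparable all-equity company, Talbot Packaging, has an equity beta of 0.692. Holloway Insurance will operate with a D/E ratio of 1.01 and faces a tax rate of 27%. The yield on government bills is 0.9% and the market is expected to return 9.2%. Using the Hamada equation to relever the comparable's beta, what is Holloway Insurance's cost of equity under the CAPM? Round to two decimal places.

β_L = β_U × [1 + (1 − t)(D/E)] = 0.692 × [1 + (1 − 0.27) × 1.01]
    = 0.692 × [1 + 0.73 × 1.01] = 0.692 × 1.7373 = 1.2022
MRP = 9.2% − 0.9% = 8.30%
E(R) = R_f + β_L × MRP = 0.9% + 1.2022 × 8.3% = 10.88%

10.88%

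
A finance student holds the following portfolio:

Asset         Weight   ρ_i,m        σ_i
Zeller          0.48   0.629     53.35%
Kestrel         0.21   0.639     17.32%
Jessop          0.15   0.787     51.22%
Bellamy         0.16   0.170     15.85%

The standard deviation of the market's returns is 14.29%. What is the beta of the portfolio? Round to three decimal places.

1.743

β_Zeller = 0.629 × 53.35% / 14.29% = 2.3483
β_Kestrel = 0.639 × 17.32% / 14.29% = 0.7745
β_Jessop = 0.787 × 51.22% / 14.29% = 2.8209
β_Bellamy = 0.170 × 15.85% / 14.29% = 0.1886
β_P = Σ w_i β_i = 0.48×2.3483 + 0.21×0.7745 + 0.15×2.8209 + 0.16×0.1886 = 1.7431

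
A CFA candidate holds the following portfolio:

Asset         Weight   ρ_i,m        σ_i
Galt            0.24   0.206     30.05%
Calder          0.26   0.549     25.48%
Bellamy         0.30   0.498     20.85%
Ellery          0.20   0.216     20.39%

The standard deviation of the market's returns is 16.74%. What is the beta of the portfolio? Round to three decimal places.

β_Galt = 0.206 × 30.05% / 16.74% = 0.3698
β_Calder = 0.549 × 25.48% / 16.74% = 0.8356
β_Bellamy = 0.498 × 20.85% / 16.74% = 0.6203
β_Ellery = 0.216 × 20.39% / 16.74% = 0.2631
β_P = Σ w_i β_i = 0.24×0.3698 + 0.26×0.8356 + 0.30×0.6203 + 0.20×0.2631 = 0.5447

0.545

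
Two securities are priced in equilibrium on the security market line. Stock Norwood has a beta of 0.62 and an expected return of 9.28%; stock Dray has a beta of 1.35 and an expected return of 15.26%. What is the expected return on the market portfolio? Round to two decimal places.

12.39%

Both satisfy E(R) = R_f + β·MRP, so the slope of the SML is
MRP = (15.26% − 9.28%) / (1.35 − 0.62) = 5.98% / 0.73 = 8.1918%
R_f = E(R_Norwood) − β_Norwood·MRP = 9.28% − 0.62 × 8.1918% = 4.2011%
E(R_m) = R_f + MRP = 4.2011% + 8.1918% = 12.39%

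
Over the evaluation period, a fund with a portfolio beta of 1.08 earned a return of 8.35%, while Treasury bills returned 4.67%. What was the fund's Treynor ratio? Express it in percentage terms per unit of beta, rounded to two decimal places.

3.41%

Treynor = (R_P − R_f) / β_P = (8.35% − 4.67%) / 1.0800 = 3.68% / 1.0800 = 3.41%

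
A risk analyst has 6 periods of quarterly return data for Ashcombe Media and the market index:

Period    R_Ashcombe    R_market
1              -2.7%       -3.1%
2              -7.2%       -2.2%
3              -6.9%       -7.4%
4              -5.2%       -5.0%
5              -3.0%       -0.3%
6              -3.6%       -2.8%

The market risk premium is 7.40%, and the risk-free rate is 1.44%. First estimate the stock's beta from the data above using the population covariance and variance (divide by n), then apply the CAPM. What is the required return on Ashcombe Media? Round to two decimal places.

4.67%

Mean R_i = (-2.7 − 7.2 − 6.9 − 5.2 − 3.0 − 3.6) / 6 = -4.7667%
Mean R_m = (-3.1 − 2.2 − 7.4 − 5.0 − 0.3 − 2.8) / 6 = -3.4667%
Σ(R_i − R̄_i)(R_m − R̄_m) = 13.1033  ⇒  Cov = 13.1033 / 6 = 2.1839
Σ(R_m − R̄_m)² = 30.0333  ⇒  Var(R_m) = 30.0333 / 6 = 5.0056
β = Cov / Var(R_m) = 2.1839 / 5.0056 = 0.4363
E(R) = R_f + β × MRP = 1.44% + 0.4363 × 7.40% = 4.67%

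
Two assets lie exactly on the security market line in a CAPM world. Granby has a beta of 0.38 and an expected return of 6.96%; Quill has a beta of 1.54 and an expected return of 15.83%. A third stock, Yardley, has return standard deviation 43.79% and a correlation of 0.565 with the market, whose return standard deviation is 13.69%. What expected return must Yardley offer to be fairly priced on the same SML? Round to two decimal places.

MRP = (15.83% − 6.96%) / (1.54 − 0.38) = 7.6466%
R_f = 6.96% − 0.38 × 7.6466% = 4.0543%
β_Yardley = ρ·σ_i/σ_m = 0.565 × 43.79 / 13.69 = 1.8073
E(R_Yardley) = R_f + β × MRP = 4.0543% + 1.8073 × 7.6466% = 17.87%

17.87%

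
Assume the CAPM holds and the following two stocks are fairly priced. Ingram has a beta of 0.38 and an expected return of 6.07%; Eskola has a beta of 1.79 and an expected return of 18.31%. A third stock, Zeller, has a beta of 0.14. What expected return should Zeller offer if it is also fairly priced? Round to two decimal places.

MRP (SML slope) = (18.31% − 6.07%) / (1.79 − 0.38) = 12.24% / 1.41 = 8.6809%
R_f (intercept) = 6.07% − 0.38 × 8.6809% = 2.7713%
E(R_Zeller) = R_f + β × MRP = 2.7713% + 0.14 × 8.6809% = 3.99%

3.99%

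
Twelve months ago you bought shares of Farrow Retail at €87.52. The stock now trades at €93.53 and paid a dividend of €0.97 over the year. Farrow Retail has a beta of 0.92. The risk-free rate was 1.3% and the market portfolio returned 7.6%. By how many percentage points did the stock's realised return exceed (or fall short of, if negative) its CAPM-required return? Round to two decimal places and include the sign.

Realised HPR = (P1 + D1 − P0) / P0 = (93.53 + 0.97 − 87.52) / 87.52 = 6.98 / 87.52 = 7.9753%
MRP = 7.6% − 1.3% = 6.30%
CAPM required = R_f + β·MRP = 1.3% + 0.92 × 6.3% = 7.0960%
α = realised − required = 7.9753% − 7.0960% = +0.88%

+0.88%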